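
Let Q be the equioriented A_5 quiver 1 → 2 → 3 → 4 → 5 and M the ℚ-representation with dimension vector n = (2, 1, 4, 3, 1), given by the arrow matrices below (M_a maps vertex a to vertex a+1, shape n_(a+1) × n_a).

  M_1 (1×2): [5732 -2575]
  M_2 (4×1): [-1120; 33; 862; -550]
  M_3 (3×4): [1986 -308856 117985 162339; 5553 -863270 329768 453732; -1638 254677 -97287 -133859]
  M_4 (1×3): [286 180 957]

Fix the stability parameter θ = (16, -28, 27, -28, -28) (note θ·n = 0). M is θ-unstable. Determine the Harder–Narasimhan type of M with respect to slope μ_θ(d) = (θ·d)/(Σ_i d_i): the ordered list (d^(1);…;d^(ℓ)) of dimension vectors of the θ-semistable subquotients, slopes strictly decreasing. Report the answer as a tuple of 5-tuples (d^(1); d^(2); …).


Via rank(M_{q-1}∘⋯∘M_p): M ≅ I[1,1], I[1,5], I[3,3], I[3,4]^2.
μ_θ-semistable layers: μ^(1)=27; μ^(2)=16; μ^(3)=-1/2; μ^(4)=-41/5

((0, 0, 1, 0, 0); (1, 0, 0, 0, 0); (0, 0, 2, 2, 0); (1, 1, 1, 1, 1))


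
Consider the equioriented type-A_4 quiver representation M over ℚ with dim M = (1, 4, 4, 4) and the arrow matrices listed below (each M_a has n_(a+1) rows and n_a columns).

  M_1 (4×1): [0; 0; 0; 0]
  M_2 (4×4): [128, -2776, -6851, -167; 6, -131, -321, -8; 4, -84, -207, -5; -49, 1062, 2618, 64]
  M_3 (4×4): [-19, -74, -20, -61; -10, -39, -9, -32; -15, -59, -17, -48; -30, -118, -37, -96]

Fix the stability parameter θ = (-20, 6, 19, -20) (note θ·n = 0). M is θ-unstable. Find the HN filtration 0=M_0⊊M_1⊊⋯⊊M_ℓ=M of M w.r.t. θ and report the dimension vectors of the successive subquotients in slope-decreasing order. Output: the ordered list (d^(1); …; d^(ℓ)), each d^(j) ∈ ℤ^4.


Via rank(M_{q-1}∘⋯∘M_p): M ≅ I[1,1], I[2,4]^4.
μ_θ-semistable layers: μ^(1)=5/3; μ^(2)=-20

((0, 4, 4, 4); (1, 0, 0, 0))


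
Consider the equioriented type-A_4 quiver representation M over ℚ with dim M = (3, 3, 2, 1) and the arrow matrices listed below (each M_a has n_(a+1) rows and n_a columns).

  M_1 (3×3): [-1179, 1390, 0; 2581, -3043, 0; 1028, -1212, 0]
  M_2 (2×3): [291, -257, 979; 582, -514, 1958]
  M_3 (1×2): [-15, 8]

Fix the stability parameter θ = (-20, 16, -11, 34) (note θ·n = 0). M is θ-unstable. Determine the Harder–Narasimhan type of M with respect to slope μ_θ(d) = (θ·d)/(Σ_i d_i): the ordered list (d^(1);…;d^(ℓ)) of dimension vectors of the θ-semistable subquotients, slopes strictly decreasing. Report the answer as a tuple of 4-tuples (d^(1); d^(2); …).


Barcode: M ≅ I[1,1], I[1,2], I[1,4], I[2,2], I[3,3]. HN layers by μ_θ (5 steps, strictly decreasing):
  μ^(1)=34; μ^(2)=16; μ^(3)=5/2; μ^(4)=-11; μ^(5)=-20

((0, 0, 0, 1); (0, 2, 0, 0); (0, 1, 1, 0); (0, 0, 1, 0); (3, 0, 0, 0))


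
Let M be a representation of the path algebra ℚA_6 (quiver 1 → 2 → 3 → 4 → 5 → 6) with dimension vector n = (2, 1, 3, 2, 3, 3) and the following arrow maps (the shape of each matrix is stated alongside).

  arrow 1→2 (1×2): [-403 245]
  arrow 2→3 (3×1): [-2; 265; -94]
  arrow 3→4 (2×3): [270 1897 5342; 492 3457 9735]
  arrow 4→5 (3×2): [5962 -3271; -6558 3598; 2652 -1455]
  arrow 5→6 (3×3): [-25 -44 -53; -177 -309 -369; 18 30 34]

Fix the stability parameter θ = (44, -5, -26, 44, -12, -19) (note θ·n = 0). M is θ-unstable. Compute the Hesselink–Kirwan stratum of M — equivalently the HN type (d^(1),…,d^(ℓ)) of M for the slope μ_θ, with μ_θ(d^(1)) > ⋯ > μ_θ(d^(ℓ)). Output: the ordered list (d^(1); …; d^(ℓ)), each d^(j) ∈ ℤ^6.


Via rank(M_{q-1}∘⋯∘M_p): M ≅ I[1,1], I[1,5], I[3,3], I[3,6], I[5,6], I[6,6].
μ_θ-semistable layers: μ^(1)=44; μ^(2)=16; μ^(3)=13/3; μ^(4)=-31/2; μ^(5)=-19; μ^(6)=-26

((1, 0, 0, 0, 0, 0); (0, 0, 0, 1, 1, 0); (1, 1, 1, 1, 1, 1); (0, 0, 0, 0, 1, 1); (0, 0, 0, 0, 0, 1); (0, 0, 2, 0, 0, 0))


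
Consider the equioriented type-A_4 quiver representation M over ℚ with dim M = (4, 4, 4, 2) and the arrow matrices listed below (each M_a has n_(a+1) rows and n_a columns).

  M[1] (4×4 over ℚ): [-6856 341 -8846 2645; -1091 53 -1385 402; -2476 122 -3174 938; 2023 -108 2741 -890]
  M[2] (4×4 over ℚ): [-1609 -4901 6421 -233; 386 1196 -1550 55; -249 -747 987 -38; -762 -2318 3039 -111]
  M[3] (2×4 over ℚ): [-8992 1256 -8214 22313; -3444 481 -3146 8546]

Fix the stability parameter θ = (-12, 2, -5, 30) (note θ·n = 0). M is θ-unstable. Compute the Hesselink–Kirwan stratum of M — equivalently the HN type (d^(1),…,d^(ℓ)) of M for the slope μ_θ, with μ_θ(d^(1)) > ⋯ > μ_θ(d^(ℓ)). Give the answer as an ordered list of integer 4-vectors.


Barcode: M ≅ I[1,2], I[1,3], I[1,4]^2, I[3,3]. HN layers by μ_θ (5 steps, strictly decreasing):
  μ^(1)=30; μ^(2)=2; μ^(3)=-3/2; μ^(4)=-5; μ^(5)=-12

((0, 0, 0, 2); (0, 1, 0, 0); (0, 3, 3, 0); (0, 0, 1, 0); (4, 0, 0, 0))


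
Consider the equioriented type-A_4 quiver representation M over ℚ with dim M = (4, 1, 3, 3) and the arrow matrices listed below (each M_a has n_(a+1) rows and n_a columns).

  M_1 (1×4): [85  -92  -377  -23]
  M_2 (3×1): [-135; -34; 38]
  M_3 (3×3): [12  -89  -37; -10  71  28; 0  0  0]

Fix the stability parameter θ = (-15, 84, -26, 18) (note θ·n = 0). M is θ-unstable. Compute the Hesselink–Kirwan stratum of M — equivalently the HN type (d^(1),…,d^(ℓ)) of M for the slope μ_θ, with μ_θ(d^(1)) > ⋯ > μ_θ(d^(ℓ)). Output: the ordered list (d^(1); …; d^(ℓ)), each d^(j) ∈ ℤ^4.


Via rank(M_{q-1}∘⋯∘M_p): M ≅ I[1,1]^3, I[1,3], I[3,4]^2, I[4,4].
μ_θ-semistable layers: μ^(1)=29; μ^(2)=18; μ^(3)=-15; μ^(4)=-26

((0, 1, 1, 0); (0, 0, 0, 3); (4, 0, 0, 0); (0, 0, 2, 0))


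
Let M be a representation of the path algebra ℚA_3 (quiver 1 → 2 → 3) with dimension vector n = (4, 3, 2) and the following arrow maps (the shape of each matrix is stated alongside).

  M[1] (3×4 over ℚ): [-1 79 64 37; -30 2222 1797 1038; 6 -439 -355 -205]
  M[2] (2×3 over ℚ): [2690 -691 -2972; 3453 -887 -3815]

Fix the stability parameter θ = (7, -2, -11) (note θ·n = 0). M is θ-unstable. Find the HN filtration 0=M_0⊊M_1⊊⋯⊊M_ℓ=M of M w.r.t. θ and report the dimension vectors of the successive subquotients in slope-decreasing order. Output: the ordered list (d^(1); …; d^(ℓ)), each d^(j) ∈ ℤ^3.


Via rank(M_{q-1}∘⋯∘M_p): M ≅ I[1,1], I[1,2], I[1,3]^2.
μ_θ-semistable layers: μ^(1)=7; μ^(2)=5/2; μ^(3)=-2

((1, 0, 0); (1, 1, 0); (2, 2, 2))


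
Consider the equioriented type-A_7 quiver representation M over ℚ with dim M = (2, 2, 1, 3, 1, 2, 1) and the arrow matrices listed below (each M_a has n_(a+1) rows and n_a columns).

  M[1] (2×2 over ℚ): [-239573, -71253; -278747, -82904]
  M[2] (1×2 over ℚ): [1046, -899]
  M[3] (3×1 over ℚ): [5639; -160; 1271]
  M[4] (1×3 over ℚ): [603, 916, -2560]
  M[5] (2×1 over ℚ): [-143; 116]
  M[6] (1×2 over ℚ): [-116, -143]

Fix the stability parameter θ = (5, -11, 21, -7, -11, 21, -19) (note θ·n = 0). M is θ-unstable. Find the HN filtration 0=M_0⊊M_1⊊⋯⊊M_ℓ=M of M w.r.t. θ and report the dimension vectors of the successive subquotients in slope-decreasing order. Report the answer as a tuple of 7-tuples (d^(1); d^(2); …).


Interval decomposition of M: I[1,2], I[1,6], I[4,4]^2, I[6,7].
HN type (ℓ=4): μ^(1)=21; μ^(2)=1; μ^(3)=-3; μ^(4)=-7

((0, 0, 0, 0, 0, 1, 0); (0, 0, 1, 1, 1, 1, 1); (2, 2, 0, 0, 0, 0, 0); (0, 0, 0, 2, 0, 0, 0))


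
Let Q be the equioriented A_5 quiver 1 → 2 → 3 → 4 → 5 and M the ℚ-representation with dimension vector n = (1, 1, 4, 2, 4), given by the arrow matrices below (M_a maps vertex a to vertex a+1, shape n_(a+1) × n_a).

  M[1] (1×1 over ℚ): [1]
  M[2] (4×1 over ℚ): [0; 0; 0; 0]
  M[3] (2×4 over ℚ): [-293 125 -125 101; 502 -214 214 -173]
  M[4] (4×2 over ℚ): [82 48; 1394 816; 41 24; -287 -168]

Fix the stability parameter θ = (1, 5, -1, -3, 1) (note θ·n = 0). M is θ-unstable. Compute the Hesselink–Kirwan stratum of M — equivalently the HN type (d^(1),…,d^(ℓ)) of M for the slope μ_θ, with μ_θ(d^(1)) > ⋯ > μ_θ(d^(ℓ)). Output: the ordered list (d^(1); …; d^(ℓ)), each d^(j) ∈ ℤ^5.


Barcode: M ≅ I[1,2], I[3,3]^2, I[3,4], I[3,5], I[5,5]^3. HN layers by μ_θ (4 steps, strictly decreasing):
  μ^(1)=5; μ^(2)=1; μ^(3)=-1; μ^(4)=-2

((0, 1, 0, 0, 0); (1, 0, 0, 0, 4); (0, 0, 2, 0, 0); (0, 0, 2, 2, 0))


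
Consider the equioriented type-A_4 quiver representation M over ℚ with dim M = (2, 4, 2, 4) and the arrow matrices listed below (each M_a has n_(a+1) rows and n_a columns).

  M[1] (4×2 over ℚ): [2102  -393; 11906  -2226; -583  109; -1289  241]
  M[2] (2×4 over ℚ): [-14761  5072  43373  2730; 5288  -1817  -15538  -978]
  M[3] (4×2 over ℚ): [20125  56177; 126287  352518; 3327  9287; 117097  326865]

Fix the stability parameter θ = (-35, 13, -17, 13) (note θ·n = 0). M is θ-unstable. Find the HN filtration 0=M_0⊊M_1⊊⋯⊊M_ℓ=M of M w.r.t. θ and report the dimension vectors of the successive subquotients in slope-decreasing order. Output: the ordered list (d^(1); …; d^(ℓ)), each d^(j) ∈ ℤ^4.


Barcode: M ≅ I[1,4]^2, I[2,2]^2, I[4,4]^2. HN layers by μ_θ (3 steps, strictly decreasing):
  μ^(1)=13; μ^(2)=-2; μ^(3)=-35

((0, 2, 0, 4); (0, 2, 2, 0); (2, 0, 0, 0))


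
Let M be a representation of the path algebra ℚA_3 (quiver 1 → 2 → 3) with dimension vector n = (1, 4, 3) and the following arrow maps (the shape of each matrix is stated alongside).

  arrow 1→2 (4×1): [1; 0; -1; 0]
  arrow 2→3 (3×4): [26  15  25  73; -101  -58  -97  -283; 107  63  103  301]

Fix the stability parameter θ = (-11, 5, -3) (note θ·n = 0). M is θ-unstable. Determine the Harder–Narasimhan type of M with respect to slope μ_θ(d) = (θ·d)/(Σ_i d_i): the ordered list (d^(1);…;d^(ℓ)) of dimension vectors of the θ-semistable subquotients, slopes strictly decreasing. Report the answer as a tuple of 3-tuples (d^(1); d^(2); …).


Barcode: M ≅ I[1,3], I[2,2], I[2,3]^2. HN layers by μ_θ (3 steps, strictly decreasing):
  μ^(1)=5; μ^(2)=1; μ^(3)=-11

((0, 1, 0); (0, 3, 3); (1, 0, 0))


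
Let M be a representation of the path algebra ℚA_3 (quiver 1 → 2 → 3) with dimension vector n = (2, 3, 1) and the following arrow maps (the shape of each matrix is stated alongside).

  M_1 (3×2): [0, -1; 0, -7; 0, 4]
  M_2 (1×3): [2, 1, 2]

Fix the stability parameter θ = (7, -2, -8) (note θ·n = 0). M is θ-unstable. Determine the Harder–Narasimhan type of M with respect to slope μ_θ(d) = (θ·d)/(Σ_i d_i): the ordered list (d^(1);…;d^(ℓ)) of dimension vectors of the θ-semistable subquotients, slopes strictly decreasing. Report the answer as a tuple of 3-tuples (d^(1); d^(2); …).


Interval decomposition of M: I[1,1], I[1,3], I[2,2]^2.
HN type (ℓ=3): μ^(1)=7; μ^(2)=-1; μ^(3)=-2

((1, 0, 0); (1, 1, 1); (0, 2, 0))


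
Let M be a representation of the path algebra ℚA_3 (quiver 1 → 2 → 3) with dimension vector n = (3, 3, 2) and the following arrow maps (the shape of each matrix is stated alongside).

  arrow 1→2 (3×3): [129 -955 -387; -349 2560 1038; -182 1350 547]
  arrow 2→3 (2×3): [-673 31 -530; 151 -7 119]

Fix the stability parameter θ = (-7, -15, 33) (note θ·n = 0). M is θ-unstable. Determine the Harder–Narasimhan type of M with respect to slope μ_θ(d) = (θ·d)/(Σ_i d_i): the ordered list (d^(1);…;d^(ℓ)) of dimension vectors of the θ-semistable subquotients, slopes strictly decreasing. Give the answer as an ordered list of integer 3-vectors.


Via rank(M_{q-1}∘⋯∘M_p): M ≅ I[1,2], I[1,3]^2.
μ_θ-semistable layers: μ^(1)=33; μ^(2)=-11

((0, 0, 2); (3, 3, 0))


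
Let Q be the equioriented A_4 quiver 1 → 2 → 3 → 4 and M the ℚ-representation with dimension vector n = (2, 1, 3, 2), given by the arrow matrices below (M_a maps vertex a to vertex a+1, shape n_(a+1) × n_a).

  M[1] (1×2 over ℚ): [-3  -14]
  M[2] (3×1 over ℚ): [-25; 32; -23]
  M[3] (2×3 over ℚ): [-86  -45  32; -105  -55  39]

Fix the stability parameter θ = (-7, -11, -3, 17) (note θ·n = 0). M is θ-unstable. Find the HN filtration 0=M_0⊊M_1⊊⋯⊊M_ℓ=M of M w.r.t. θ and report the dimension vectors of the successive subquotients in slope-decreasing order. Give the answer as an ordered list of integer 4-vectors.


Via rank(M_{q-1}∘⋯∘M_p): M ≅ I[1,1], I[1,4], I[3,3], I[3,4].
μ_θ-semistable layers: μ^(1)=17; μ^(2)=-3; μ^(3)=-7; μ^(4)=-9

((0, 0, 0, 2); (0, 0, 3, 0); (1, 0, 0, 0); (1, 1, 0, 0))


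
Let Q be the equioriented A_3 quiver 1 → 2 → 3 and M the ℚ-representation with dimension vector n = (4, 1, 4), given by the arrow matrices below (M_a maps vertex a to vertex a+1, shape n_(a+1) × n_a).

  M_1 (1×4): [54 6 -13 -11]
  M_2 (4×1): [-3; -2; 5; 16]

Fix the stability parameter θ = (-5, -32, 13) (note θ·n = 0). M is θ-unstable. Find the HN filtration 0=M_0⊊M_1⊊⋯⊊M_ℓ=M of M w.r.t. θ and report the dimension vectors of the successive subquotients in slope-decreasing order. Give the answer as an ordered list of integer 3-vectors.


Barcode: M ≅ I[1,1]^3, I[1,3], I[3,3]^3. HN layers by μ_θ (3 steps, strictly decreasing):
  μ^(1)=13; μ^(2)=-5; μ^(3)=-37/2

((0, 0, 4); (3, 0, 0); (1, 1, 0))


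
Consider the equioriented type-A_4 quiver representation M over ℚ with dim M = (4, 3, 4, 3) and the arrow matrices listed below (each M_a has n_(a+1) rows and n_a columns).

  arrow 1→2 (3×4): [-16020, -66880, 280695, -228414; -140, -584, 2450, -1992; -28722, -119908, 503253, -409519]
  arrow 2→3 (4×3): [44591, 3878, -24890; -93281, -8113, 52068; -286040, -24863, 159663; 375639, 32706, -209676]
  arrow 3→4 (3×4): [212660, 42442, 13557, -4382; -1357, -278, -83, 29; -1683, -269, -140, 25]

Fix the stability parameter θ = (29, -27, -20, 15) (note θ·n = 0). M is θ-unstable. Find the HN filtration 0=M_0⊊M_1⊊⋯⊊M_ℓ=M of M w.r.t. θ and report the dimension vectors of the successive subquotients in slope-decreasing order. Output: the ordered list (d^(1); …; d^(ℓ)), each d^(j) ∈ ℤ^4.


Via rank(M_{q-1}∘⋯∘M_p): M ≅ I[1,1], I[1,4]^3, I[3,3].
μ_θ-semistable layers: μ^(1)=29; μ^(2)=15; μ^(3)=-6; μ^(4)=-20

((1, 0, 0, 0); (0, 0, 0, 3); (3, 3, 3, 0); (0, 0, 1, 0))


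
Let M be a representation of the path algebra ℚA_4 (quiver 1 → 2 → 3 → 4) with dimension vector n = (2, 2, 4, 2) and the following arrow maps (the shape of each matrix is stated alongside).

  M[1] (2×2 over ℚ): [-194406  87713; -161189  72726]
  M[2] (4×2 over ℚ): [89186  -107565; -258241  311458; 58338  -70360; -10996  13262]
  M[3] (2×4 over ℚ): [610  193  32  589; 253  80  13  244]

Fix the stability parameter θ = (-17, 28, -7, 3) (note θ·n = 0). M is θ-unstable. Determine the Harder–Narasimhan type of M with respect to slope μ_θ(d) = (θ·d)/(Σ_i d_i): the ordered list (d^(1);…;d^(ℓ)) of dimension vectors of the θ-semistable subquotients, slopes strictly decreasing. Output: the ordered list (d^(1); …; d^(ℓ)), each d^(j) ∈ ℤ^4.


Via rank(M_{q-1}∘⋯∘M_p): M ≅ I[1,4]^2, I[3,3]^2.
μ_θ-semistable layers: μ^(1)=8; μ^(2)=-7; μ^(3)=-17

((0, 2, 2, 2); (0, 0, 2, 0); (2, 0, 0, 0))


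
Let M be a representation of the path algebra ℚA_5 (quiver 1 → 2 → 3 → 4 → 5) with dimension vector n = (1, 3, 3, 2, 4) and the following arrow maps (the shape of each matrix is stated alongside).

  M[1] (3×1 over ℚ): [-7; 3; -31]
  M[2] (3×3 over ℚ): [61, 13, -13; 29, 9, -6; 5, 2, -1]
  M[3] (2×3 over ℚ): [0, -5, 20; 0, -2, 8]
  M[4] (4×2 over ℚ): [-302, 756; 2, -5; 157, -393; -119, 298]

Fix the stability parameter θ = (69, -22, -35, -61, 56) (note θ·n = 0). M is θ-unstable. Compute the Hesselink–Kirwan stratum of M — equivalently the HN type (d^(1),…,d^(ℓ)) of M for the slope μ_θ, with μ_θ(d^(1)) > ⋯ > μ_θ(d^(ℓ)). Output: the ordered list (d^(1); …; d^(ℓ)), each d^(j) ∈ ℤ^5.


Via rank(M_{q-1}∘⋯∘M_p): M ≅ I[1,5], I[2,3]^2, I[4,5], I[5,5]^2.
μ_θ-semistable layers: μ^(1)=56; μ^(2)=-49/4; μ^(3)=-57/2; μ^(4)=-61

((0, 0, 0, 0, 4); (1, 1, 1, 1, 0); (0, 2, 2, 0, 0); (0, 0, 0, 1, 0))


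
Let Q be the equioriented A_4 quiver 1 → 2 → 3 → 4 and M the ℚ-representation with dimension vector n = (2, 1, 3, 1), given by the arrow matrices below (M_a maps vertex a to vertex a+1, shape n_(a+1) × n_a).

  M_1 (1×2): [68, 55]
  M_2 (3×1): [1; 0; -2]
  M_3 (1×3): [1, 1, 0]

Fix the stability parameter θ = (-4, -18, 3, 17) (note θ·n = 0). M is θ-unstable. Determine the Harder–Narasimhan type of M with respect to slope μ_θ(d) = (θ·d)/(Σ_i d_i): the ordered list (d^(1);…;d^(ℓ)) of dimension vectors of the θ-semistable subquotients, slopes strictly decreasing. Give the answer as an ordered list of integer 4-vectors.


Barcode: M ≅ I[1,1], I[1,4], I[3,3]^2. HN layers by μ_θ (4 steps, strictly decreasing):
  μ^(1)=17; μ^(2)=3; μ^(3)=-4; μ^(4)=-11

((0, 0, 0, 1); (0, 0, 3, 0); (1, 0, 0, 0); (1, 1, 0, 0))


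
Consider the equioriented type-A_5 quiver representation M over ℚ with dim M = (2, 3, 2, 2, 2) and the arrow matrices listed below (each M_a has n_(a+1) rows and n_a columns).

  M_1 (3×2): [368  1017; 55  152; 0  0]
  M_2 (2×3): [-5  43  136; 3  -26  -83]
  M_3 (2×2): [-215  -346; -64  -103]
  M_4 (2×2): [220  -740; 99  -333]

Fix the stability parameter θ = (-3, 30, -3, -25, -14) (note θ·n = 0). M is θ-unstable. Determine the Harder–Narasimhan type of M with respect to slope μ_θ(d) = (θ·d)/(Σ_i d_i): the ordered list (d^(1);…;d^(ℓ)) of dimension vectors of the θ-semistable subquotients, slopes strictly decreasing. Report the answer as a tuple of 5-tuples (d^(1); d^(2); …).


Via rank(M_{q-1}∘⋯∘M_p): M ≅ I[1,4], I[1,5], I[2,2], I[5,5].
μ_θ-semistable layers: μ^(1)=30; μ^(2)=2/3; μ^(3)=-3; μ^(4)=-14

((0, 1, 0, 0, 0); (0, 1, 1, 1, 0); (2, 1, 1, 1, 1); (0, 0, 0, 0, 1))


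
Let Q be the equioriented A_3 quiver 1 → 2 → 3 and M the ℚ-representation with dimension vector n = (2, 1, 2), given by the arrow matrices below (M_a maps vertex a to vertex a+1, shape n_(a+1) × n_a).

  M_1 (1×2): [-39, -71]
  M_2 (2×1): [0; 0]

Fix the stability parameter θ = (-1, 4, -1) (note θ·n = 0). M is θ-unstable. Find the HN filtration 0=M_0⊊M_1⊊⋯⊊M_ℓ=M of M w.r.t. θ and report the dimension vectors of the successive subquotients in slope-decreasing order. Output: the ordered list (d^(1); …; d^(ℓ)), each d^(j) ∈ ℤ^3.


Via rank(M_{q-1}∘⋯∘M_p): M ≅ I[1,1], I[1,2], I[3,3]^2.
μ_θ-semistable layers: μ^(1)=4; μ^(2)=-1

((0, 1, 0); (2, 0, 2))


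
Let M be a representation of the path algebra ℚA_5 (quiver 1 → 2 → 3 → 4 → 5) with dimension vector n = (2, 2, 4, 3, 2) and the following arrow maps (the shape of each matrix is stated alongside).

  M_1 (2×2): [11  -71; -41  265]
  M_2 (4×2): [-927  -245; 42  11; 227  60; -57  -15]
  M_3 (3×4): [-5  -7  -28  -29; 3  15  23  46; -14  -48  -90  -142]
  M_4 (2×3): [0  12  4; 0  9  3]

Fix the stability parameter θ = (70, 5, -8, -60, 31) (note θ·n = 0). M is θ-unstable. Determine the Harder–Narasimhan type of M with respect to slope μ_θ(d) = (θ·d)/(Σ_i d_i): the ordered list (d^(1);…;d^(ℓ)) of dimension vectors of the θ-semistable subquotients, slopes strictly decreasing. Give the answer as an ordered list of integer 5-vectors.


Via rank(M_{q-1}∘⋯∘M_p): M ≅ I[1,4], I[1,5], I[3,3], I[3,4], I[5,5].
μ_θ-semistable layers: μ^(1)=31; μ^(2)=7/4; μ^(3)=-8; μ^(4)=-34

((0, 0, 0, 0, 2); (2, 2, 2, 2, 0); (0, 0, 1, 0, 0); (0, 0, 1, 1, 0))


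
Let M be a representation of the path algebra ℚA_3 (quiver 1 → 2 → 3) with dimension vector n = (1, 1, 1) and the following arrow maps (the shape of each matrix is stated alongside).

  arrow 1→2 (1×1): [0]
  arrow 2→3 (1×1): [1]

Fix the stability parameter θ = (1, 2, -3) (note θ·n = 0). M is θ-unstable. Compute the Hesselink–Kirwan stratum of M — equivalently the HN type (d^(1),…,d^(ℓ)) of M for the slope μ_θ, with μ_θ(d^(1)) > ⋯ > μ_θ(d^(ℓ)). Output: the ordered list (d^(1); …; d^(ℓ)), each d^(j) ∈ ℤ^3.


Interval decomposition of M: I[1,1], I[2,3].
HN type (ℓ=2): μ^(1)=1; μ^(2)=-1/2

((1, 0, 0); (0, 1, 1))


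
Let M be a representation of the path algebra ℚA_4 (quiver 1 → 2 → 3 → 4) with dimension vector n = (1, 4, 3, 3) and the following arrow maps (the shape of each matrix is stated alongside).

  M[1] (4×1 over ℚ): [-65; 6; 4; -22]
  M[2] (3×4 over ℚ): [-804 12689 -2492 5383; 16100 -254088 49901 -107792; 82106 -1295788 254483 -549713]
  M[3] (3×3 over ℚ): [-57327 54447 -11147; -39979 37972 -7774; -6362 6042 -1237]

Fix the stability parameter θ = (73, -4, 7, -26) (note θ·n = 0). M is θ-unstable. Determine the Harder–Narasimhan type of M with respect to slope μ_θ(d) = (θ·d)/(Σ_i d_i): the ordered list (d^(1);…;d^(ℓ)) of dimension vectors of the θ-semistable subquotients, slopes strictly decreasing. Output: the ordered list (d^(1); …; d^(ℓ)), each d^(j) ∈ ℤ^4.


Via rank(M_{q-1}∘⋯∘M_p): M ≅ I[1,2], I[2,4]^3.
μ_θ-semistable layers: μ^(1)=69/2; μ^(2)=-23/3

((1, 1, 0, 0); (0, 3, 3, 3))


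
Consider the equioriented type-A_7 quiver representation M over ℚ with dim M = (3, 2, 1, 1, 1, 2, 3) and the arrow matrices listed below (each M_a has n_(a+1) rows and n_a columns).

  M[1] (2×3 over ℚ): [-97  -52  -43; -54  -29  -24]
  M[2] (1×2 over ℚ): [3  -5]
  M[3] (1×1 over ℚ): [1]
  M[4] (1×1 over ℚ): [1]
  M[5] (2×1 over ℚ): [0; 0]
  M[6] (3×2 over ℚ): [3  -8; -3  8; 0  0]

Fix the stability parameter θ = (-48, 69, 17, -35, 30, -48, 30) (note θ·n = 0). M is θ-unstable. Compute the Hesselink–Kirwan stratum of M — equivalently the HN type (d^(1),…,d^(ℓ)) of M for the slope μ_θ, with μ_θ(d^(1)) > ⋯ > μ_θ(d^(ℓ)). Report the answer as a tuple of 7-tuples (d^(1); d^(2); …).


Interval decomposition of M: I[1,1], I[1,2], I[1,5], I[6,6], I[6,7], I[7,7]^2.
HN type (ℓ=4): μ^(1)=69; μ^(2)=30; μ^(3)=17; μ^(4)=-48

((0, 1, 0, 0, 0, 0, 0); (0, 0, 0, 0, 1, 0, 3); (0, 1, 1, 1, 0, 0, 0); (3, 0, 0, 0, 0, 2, 0))


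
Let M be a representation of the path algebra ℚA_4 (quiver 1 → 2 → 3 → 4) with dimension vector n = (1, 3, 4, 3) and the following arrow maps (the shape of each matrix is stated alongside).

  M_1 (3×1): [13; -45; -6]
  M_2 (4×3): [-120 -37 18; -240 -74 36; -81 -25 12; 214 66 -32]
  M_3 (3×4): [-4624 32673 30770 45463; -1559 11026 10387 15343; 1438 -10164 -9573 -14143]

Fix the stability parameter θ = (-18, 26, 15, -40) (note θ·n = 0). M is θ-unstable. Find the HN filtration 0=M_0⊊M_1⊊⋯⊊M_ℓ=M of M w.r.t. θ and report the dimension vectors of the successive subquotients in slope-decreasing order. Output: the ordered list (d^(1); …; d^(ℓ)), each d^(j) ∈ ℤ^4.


Barcode: M ≅ I[1,4], I[2,2], I[2,4], I[3,3], I[3,4]. HN layers by μ_θ (5 steps, strictly decreasing):
  μ^(1)=26; μ^(2)=15; μ^(3)=1/3; μ^(4)=-25/2; μ^(5)=-18

((0, 1, 0, 0); (0, 0, 1, 0); (0, 2, 2, 2); (0, 0, 1, 1); (1, 0, 0, 0))


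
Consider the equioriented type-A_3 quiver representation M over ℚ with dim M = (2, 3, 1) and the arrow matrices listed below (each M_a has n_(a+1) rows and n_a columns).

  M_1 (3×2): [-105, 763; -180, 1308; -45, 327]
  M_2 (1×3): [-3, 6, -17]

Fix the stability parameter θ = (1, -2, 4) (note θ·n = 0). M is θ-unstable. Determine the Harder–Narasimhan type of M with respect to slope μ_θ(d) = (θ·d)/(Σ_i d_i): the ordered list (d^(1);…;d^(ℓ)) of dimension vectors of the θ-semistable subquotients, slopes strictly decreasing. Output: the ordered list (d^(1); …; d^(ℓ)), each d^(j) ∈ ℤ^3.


Via rank(M_{q-1}∘⋯∘M_p): M ≅ I[1,1], I[1,2], I[2,2], I[2,3].
μ_θ-semistable layers: μ^(1)=4; μ^(2)=1; μ^(3)=-1/2; μ^(4)=-2

((0, 0, 1); (1, 0, 0); (1, 1, 0); (0, 2, 0))


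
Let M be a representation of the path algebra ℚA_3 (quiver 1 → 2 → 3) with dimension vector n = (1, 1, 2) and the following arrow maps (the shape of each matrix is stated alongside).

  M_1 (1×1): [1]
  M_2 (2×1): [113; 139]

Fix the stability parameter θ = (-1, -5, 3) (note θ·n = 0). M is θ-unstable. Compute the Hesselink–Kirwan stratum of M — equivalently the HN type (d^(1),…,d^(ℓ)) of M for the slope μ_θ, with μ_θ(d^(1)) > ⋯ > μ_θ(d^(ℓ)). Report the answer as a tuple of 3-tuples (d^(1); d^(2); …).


Interval decomposition of M: I[1,3], I[3,3].
HN type (ℓ=2): μ^(1)=3; μ^(2)=-3

((0, 0, 2); (1, 1, 0))


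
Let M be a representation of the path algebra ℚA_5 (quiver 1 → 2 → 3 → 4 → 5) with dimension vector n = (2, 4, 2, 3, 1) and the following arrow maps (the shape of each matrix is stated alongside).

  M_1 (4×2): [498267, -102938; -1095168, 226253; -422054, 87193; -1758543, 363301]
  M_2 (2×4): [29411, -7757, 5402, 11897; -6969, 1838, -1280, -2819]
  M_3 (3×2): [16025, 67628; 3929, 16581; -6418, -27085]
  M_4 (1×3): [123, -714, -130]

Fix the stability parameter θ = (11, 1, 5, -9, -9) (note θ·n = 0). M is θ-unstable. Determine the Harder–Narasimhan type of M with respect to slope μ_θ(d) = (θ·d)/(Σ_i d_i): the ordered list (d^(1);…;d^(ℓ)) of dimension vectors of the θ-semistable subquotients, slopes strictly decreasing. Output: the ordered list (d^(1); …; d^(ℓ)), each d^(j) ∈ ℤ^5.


Barcode: M ≅ I[1,4], I[1,5], I[2,2]^2, I[4,4]. HN layers by μ_θ (4 steps, strictly decreasing):
  μ^(1)=2; μ^(2)=1; μ^(3)=-1/5; μ^(4)=-9

((1, 1, 1, 1, 0); (0, 2, 0, 0, 0); (1, 1, 1, 1, 1); (0, 0, 0, 1, 0))


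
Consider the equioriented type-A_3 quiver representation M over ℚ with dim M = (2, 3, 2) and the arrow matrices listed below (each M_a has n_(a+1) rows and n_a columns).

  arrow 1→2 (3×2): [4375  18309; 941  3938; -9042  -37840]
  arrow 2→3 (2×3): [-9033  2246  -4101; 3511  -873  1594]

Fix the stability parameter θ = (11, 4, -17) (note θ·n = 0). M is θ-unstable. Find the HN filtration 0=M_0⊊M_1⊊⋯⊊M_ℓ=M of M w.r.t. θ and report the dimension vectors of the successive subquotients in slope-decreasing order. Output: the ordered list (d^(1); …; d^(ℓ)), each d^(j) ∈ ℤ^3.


Via rank(M_{q-1}∘⋯∘M_p): M ≅ I[1,3]^2, I[2,2].
μ_θ-semistable layers: μ^(1)=4; μ^(2)=-2/3

((0, 1, 0); (2, 2, 2))


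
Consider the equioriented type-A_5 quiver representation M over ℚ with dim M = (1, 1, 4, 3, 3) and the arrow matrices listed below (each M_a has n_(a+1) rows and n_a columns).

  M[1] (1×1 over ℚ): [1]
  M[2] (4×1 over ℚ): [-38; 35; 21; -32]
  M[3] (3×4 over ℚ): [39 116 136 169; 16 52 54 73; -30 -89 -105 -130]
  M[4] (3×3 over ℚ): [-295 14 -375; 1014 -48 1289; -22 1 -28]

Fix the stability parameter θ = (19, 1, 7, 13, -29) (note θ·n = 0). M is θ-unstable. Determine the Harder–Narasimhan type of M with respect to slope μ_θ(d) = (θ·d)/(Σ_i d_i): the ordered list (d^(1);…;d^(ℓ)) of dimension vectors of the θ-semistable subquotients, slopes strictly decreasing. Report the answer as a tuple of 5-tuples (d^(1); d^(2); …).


Via rank(M_{q-1}∘⋯∘M_p): M ≅ I[1,5], I[3,3], I[3,5]^2.
μ_θ-semistable layers: μ^(1)=7; μ^(2)=11/5; μ^(3)=-3

((0, 0, 1, 0, 0); (1, 1, 1, 1, 1); (0, 0, 2, 2, 2))


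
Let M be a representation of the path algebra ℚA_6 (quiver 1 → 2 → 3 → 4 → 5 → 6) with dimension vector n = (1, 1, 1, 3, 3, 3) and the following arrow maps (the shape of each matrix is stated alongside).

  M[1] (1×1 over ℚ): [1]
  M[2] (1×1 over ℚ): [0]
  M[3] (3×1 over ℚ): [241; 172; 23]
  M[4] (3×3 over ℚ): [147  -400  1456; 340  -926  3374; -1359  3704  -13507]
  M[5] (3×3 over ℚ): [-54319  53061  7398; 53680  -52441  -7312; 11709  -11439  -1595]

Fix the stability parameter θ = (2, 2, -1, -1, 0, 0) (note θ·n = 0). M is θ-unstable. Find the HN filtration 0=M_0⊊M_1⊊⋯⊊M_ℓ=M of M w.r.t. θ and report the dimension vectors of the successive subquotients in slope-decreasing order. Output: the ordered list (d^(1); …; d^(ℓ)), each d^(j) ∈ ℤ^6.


Via rank(M_{q-1}∘⋯∘M_p): M ≅ I[1,2], I[3,6], I[4,6]^2.
μ_θ-semistable layers: μ^(1)=2; μ^(2)=0; μ^(3)=-1

((1, 1, 0, 0, 0, 0); (0, 0, 0, 0, 3, 3); (0, 0, 1, 3, 0, 0))


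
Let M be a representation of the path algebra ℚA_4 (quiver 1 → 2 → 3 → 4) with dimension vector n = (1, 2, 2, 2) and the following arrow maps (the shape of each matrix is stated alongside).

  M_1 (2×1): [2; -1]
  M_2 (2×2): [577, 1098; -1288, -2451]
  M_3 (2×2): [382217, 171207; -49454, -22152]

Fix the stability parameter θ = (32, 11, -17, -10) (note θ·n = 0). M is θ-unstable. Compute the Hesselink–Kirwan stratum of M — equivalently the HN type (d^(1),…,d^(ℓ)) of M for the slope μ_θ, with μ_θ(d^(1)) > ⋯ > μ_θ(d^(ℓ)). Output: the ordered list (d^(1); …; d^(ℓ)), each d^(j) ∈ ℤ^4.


Barcode: M ≅ I[1,4], I[2,4]. HN layers by μ_θ (2 steps, strictly decreasing):
  μ^(1)=4; μ^(2)=-16/3

((1, 1, 1, 1); (0, 1, 1, 1))


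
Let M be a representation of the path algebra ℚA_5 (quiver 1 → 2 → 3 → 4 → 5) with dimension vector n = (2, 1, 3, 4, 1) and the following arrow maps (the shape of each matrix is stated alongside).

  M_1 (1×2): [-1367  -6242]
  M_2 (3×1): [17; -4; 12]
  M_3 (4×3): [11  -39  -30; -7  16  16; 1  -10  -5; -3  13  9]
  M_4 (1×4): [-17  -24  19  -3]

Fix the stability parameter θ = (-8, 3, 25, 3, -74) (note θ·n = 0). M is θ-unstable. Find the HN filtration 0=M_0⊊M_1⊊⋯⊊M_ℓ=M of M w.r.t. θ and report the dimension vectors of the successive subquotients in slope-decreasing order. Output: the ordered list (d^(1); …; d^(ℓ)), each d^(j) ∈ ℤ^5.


Via rank(M_{q-1}∘⋯∘M_p): M ≅ I[1,1], I[1,5], I[3,4]^2, I[4,4].
μ_θ-semistable layers: μ^(1)=14; μ^(2)=3; μ^(3)=-8; μ^(4)=-51/5

((0, 0, 2, 2, 0); (0, 0, 0, 1, 0); (1, 0, 0, 0, 0); (1, 1, 1, 1, 1))


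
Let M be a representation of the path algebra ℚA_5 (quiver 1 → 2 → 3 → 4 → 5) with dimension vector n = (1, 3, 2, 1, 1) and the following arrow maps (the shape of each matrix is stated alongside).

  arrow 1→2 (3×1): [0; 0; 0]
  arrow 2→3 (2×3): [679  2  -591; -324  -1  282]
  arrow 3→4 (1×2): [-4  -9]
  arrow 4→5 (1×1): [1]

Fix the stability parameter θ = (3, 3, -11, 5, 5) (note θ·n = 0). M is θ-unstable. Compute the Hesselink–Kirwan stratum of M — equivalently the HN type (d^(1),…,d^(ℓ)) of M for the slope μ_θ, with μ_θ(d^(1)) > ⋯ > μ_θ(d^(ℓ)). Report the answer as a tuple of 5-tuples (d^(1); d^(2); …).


Via rank(M_{q-1}∘⋯∘M_p): M ≅ I[1,1], I[2,2], I[2,3], I[2,5].
μ_θ-semistable layers: μ^(1)=5; μ^(2)=3; μ^(3)=-4

((0, 0, 0, 1, 1); (1, 1, 0, 0, 0); (0, 2, 2, 0, 0))


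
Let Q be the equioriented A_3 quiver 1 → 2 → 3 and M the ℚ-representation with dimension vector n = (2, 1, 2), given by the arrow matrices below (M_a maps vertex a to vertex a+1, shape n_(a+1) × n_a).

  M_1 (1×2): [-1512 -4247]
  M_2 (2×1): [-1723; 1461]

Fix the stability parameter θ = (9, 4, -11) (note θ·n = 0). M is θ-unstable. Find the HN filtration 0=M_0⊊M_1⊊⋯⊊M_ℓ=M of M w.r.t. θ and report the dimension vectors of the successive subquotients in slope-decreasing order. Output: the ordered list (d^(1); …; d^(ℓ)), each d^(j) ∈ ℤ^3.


Barcode: M ≅ I[1,1], I[1,3], I[3,3]. HN layers by μ_θ (3 steps, strictly decreasing):
  μ^(1)=9; μ^(2)=2/3; μ^(3)=-11

((1, 0, 0); (1, 1, 1); (0, 0, 1))


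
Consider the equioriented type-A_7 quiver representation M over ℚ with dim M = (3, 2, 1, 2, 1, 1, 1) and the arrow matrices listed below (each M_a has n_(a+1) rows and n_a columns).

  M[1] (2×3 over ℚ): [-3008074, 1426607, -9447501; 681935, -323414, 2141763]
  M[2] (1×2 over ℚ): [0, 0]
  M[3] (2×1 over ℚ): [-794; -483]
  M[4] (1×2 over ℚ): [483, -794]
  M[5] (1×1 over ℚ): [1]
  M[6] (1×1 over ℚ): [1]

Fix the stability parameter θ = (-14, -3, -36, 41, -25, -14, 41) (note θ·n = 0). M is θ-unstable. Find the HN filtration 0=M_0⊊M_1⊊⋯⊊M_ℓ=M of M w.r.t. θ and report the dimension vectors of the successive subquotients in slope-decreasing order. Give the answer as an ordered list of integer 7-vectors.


Interval decomposition of M: I[1,1], I[1,2]^2, I[3,4], I[4,7].
HN type (ℓ=5): μ^(1)=41; μ^(2)=2/3; μ^(3)=-3; μ^(4)=-14; μ^(5)=-36

((0, 0, 0, 1, 0, 0, 1); (0, 0, 0, 1, 1, 1, 0); (0, 2, 0, 0, 0, 0, 0); (3, 0, 0, 0, 0, 0, 0); (0, 0, 1, 0, 0, 0, 0))


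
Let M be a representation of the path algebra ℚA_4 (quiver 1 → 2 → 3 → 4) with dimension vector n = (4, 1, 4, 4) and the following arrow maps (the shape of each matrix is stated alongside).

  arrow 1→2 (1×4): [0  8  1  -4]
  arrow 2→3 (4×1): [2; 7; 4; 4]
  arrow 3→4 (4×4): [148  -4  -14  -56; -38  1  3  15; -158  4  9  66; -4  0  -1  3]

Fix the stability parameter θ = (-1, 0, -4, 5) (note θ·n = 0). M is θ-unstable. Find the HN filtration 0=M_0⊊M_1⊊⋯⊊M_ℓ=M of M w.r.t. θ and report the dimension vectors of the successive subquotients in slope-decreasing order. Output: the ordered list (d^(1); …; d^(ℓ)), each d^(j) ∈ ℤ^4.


Via rank(M_{q-1}∘⋯∘M_p): M ≅ I[1,1]^3, I[1,4], I[3,3], I[3,4]^2, I[4,4].
μ_θ-semistable layers: μ^(1)=5; μ^(2)=-1; μ^(3)=-5/3; μ^(4)=-4

((0, 0, 0, 4); (3, 0, 0, 0); (1, 1, 1, 0); (0, 0, 3, 0))


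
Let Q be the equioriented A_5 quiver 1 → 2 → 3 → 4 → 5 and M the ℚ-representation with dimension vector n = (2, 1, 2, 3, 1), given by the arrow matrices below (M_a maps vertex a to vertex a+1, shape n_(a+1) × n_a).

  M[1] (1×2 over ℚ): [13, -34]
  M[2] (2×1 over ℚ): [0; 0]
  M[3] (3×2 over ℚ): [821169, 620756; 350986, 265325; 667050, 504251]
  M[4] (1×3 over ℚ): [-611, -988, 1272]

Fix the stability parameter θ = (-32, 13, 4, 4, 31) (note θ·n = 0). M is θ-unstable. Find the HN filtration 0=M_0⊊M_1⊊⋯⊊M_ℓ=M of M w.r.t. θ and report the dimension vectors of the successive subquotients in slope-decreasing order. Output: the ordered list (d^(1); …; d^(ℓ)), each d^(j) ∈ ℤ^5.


Interval decomposition of M: I[1,1], I[1,2], I[3,4], I[3,5], I[4,4].
HN type (ℓ=4): μ^(1)=31; μ^(2)=13; μ^(3)=4; μ^(4)=-32

((0, 0, 0, 0, 1); (0, 1, 0, 0, 0); (0, 0, 2, 3, 0); (2, 0, 0, 0, 0))


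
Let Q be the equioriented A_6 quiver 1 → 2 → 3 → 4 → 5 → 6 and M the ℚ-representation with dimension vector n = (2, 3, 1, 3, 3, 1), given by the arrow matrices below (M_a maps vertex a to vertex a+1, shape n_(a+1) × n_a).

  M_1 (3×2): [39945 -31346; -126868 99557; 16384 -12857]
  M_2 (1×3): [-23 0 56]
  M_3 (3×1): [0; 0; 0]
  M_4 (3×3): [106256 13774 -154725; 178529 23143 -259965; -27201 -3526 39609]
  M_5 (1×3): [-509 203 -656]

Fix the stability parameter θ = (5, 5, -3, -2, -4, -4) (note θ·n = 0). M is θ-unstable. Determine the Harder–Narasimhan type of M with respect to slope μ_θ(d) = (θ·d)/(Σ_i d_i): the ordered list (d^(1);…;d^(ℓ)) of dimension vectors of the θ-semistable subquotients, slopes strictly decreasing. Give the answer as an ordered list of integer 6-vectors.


Interval decomposition of M: I[1,2], I[1,3], I[2,2], I[4,5]^2, I[4,6].
HN type (ℓ=4): μ^(1)=5; μ^(2)=7/3; μ^(3)=-3; μ^(4)=-10/3

((1, 2, 0, 0, 0, 0); (1, 1, 1, 0, 0, 0); (0, 0, 0, 2, 2, 0); (0, 0, 0, 1, 1, 1))


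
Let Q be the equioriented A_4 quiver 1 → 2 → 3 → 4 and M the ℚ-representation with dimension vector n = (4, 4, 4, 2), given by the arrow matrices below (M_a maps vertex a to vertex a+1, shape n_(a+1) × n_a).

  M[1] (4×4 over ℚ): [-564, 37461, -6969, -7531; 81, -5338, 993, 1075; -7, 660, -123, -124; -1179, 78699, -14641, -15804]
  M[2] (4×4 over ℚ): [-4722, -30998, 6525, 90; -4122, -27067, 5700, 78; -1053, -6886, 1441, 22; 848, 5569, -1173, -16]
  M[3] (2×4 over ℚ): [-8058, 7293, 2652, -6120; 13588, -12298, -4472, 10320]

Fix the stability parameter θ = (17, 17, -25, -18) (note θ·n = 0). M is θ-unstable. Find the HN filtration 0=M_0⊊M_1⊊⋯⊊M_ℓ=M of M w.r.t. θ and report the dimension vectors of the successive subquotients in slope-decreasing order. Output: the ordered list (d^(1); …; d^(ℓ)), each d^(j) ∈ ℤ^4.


Interval decomposition of M: I[1,2], I[1,3]^2, I[1,4], I[3,3], I[4,4].
HN type (ℓ=5): μ^(1)=17; μ^(2)=3; μ^(3)=-9/4; μ^(4)=-18; μ^(5)=-25

((1, 1, 0, 0); (2, 2, 2, 0); (1, 1, 1, 1); (0, 0, 0, 1); (0, 0, 1, 0))


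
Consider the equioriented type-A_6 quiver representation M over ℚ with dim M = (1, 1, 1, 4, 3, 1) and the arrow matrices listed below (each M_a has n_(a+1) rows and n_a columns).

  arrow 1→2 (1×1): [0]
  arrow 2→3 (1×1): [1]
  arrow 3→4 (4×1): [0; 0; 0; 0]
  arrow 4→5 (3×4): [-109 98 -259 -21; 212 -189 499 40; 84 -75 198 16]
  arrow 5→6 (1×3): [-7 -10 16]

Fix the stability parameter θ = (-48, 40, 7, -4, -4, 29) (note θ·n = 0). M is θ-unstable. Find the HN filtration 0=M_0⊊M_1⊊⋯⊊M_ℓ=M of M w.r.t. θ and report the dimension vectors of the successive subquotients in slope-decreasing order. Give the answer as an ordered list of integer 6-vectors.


Interval decomposition of M: I[1,1], I[2,3], I[4,4], I[4,5]^2, I[4,6].
HN type (ℓ=4): μ^(1)=29; μ^(2)=47/2; μ^(3)=-4; μ^(4)=-48

((0, 0, 0, 0, 0, 1); (0, 1, 1, 0, 0, 0); (0, 0, 0, 4, 3, 0); (1, 0, 0, 0, 0, 0))


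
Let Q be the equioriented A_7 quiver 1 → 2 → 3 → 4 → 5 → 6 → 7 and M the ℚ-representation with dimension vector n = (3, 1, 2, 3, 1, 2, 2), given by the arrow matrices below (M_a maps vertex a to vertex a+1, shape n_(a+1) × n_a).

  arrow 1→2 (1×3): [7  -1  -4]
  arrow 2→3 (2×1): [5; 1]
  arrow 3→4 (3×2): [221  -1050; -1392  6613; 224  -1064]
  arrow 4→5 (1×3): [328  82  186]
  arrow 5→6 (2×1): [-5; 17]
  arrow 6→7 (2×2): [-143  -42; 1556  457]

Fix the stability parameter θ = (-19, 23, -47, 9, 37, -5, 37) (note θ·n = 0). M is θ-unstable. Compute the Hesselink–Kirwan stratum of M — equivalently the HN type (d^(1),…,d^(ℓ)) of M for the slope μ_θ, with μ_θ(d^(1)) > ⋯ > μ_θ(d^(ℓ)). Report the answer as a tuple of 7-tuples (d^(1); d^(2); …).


Via rank(M_{q-1}∘⋯∘M_p): M ≅ I[1,1]^2, I[1,7], I[3,4], I[4,4], I[6,7].
μ_θ-semistable layers: μ^(1)=37; μ^(2)=16; μ^(3)=9; μ^(4)=-5; μ^(5)=-12; μ^(6)=-19; μ^(7)=-47

((0, 0, 0, 0, 0, 0, 2); (0, 0, 0, 0, 1, 1, 0); (0, 0, 0, 3, 0, 0, 0); (0, 0, 0, 0, 0, 1, 0); (0, 1, 1, 0, 0, 0, 0); (3, 0, 0, 0, 0, 0, 0); (0, 0, 1, 0, 0, 0, 0))


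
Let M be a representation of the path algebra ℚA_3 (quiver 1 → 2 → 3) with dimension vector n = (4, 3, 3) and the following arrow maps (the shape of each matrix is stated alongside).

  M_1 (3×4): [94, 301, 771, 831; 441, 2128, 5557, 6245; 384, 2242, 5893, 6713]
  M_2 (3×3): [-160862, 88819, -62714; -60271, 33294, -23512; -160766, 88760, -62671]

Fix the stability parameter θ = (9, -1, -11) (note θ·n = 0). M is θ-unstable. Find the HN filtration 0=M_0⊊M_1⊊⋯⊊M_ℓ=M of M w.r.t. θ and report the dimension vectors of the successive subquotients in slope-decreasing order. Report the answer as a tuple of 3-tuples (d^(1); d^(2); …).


Interval decomposition of M: I[1,1], I[1,3]^3.
HN type (ℓ=2): μ^(1)=9; μ^(2)=-1

((1, 0, 0); (3, 3, 3))


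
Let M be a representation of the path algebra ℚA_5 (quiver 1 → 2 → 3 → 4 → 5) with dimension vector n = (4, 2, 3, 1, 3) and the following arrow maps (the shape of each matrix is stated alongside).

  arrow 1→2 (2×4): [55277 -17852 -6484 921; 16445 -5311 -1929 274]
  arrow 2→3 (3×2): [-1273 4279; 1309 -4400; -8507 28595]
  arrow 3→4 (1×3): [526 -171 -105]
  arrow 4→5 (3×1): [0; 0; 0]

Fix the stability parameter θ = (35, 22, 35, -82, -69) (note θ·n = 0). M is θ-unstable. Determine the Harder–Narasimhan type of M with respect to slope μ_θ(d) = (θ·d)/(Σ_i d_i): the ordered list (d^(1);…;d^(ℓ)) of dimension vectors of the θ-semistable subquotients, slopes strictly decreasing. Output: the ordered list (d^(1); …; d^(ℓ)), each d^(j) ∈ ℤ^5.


Barcode: M ≅ I[1,1]^2, I[1,3], I[1,4], I[3,3], I[5,5]^3. HN layers by μ_θ (4 steps, strictly decreasing):
  μ^(1)=35; μ^(2)=57/2; μ^(3)=5/2; μ^(4)=-69

((2, 0, 2, 0, 0); (1, 1, 0, 0, 0); (1, 1, 1, 1, 0); (0, 0, 0, 0, 3))
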